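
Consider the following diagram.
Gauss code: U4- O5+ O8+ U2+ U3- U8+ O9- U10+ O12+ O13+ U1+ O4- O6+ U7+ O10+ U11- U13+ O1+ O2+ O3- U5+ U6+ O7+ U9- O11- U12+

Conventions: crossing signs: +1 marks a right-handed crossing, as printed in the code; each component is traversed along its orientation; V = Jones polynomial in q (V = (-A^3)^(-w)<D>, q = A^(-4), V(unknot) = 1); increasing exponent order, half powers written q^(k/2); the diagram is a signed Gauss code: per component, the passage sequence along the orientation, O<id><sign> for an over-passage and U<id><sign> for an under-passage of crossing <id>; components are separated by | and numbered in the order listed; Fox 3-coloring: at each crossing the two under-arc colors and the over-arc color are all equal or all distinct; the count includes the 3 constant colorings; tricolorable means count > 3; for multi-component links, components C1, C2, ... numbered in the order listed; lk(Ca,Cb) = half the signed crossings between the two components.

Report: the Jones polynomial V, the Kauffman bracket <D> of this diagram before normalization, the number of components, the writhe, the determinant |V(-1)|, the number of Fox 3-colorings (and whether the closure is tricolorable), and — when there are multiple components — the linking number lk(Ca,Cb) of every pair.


V = -1 + 4q - 5q^2 + 7q^3 - 7q^4 + 6q^5 - 5q^6 + 3q^7 - q^8
<D> = A^-17 - 3A^-13 + 5A^-9 - 6A^-5 + 7A^-1 - 7A^3 + 5A^7 - 4A^11 + A^15 (w = +5)
1 component over 13 crossings, w = +5
9 Fox colorings among 3^13, |V(-1)| = 39: tricolorable
why: V spans 8 powers of q: at least 8 crossings in any diagram


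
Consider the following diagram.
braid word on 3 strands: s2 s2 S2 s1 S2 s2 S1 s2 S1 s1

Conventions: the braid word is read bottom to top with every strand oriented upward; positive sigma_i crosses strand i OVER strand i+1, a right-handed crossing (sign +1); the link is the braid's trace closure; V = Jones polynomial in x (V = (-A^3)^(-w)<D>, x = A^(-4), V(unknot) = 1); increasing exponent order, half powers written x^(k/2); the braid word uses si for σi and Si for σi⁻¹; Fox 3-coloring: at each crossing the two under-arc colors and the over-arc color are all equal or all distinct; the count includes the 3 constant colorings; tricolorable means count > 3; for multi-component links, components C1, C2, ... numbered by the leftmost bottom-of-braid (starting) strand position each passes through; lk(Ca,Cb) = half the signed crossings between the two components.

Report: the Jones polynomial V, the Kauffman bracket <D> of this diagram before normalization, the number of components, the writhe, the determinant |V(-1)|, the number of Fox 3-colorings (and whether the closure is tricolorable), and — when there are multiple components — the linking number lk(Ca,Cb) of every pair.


Jones polynomial: V(x) = 1 + x + x^2 + x^3
<D> = A^-6 + A^-2 + A^2 + A^6; writhe +2
components 3, writhe +2 (10 crossings)
linking number lk(C1,C2) = 0
lk(C1,C3): 0
lk(C2,C3) = +1
3-colorings: 9 of 3^10, det 0 — tricolorable
note: summing lk over 3 pairs gives +1


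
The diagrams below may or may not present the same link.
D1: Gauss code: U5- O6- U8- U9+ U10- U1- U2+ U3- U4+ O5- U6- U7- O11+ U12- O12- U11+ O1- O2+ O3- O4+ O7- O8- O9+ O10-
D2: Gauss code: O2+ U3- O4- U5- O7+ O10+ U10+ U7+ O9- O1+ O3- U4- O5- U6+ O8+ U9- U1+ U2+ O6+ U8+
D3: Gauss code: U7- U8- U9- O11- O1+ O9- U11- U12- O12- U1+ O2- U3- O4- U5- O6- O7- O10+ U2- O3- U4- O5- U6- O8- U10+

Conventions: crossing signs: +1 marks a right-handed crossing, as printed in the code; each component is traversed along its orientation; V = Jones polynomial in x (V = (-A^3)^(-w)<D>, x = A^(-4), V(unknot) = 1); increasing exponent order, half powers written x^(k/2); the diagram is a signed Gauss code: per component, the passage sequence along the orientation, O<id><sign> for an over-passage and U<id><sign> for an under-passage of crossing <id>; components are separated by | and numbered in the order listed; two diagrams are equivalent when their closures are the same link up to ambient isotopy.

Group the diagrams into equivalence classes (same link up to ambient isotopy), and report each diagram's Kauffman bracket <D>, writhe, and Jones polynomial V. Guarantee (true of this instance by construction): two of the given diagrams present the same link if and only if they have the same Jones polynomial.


grouping into links: {D1} | {D2} | {D3}
V(D1) = -x^-4 + x^-3 + x^-1  (w -4, c 12, <D> = A^-8 + 1 - A^4)
D2 (bracket -A^-6 + A^-2 - A^2 + 3A^6 - A^10 + A^14 - A^18; 10 crossings at w = +2): V = -x^-3 + x^-2 - x^-1 + 3 - x + x^2 - x^3
V(D3) = -x^-7 + x^-6 - x^-5 + x^-4 + x^-2  [12 crossings, <D> = A^-16 + A^-8 - A^-4 + 1 - A^4, w = -8]
why: comparing 3 Jones polynomials yields 3 groups


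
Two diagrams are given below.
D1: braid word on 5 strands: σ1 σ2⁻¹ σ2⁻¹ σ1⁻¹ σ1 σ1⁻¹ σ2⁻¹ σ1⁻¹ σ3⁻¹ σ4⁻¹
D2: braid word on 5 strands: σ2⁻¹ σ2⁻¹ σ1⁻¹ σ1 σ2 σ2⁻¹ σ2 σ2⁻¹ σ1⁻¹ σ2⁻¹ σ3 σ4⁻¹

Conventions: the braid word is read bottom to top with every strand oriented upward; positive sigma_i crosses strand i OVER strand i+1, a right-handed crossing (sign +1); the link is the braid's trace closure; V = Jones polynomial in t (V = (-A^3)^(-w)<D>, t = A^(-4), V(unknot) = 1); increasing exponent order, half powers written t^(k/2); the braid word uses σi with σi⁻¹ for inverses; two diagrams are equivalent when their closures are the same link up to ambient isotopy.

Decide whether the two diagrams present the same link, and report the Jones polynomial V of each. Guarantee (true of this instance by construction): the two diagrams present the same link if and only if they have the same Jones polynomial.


equivalent: yes
D1 (bracket A^-14 + A^-6 - A^-2; 10 crossings at w = -6): V = -t^-4 + t^-3 + t^-1
V(D2) = -t^-4 + t^-3 + t^-1  (w -4, c 12, <D> = A^-8 + 1 - A^4)
key observation: D2 (12 crossings) and D1 (10) are Markov-related braid presentations


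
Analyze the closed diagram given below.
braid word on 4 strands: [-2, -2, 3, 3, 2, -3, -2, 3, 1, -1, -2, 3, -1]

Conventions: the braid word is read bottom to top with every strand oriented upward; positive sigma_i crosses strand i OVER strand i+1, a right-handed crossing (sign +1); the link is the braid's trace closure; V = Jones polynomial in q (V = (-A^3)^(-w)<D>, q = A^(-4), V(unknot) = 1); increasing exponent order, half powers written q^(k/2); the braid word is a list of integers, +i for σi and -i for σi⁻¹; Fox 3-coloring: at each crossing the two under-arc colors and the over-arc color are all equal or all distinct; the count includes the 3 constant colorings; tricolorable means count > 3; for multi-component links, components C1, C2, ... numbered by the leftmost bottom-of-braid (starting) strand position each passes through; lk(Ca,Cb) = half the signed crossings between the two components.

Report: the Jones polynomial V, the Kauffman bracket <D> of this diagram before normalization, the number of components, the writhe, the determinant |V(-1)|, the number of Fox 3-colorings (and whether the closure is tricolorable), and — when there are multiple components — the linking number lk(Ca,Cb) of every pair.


Jones polynomial: V(q) = q^-4 - 3q^-3 + 5q^-2 - 5q^-1 + 8 - 5q + 5q^2 - 3q^3 + q^4
<D> = -A^-19 + 3A^-15 - 5A^-11 + 5A^-7 - 8A^-3 + 5A - 5A^5 + 3A^9 - A^13; writhe -1
components 3, writhe -1 (13 crossings)
linking number lk(C1,C2) = 0
lk(C1,C3): -1
lk(C2,C3) = +1
3-colorings: 27 of 3^13, det 36 — tricolorable
note: the span of V is 8, within the link bound 13 + 3 - 1


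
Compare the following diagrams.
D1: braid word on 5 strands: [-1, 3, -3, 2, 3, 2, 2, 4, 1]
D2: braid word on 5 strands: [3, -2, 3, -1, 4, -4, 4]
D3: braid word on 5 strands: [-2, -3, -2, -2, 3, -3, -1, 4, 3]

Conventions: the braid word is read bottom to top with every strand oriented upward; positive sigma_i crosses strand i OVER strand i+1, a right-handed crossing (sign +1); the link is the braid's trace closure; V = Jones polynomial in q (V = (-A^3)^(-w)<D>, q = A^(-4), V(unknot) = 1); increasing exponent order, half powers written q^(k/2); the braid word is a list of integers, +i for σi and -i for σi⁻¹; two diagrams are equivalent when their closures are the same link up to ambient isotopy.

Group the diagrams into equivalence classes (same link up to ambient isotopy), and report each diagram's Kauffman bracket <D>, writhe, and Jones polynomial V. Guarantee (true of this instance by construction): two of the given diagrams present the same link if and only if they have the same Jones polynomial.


classes: {D1} | {D2} | {D3}
V(D1) = -q^(1/2) - q^(3/2) - q^(5/2) + q^(9/2)  [9 crossings, <D> = -A^-3 + A^5 + A^9 + A^13, w = +5]
D2 (bracket A^-7 + A; 7 crossings at w = +1): V = -q^(1/2) - q^(5/2)
V(D3) = -q^(-5/2) - q^(-1/2)  [9 crossings, <D> = A^-7 + A, w = -3]
note: 3 values of V(q) split the 3 diagrams


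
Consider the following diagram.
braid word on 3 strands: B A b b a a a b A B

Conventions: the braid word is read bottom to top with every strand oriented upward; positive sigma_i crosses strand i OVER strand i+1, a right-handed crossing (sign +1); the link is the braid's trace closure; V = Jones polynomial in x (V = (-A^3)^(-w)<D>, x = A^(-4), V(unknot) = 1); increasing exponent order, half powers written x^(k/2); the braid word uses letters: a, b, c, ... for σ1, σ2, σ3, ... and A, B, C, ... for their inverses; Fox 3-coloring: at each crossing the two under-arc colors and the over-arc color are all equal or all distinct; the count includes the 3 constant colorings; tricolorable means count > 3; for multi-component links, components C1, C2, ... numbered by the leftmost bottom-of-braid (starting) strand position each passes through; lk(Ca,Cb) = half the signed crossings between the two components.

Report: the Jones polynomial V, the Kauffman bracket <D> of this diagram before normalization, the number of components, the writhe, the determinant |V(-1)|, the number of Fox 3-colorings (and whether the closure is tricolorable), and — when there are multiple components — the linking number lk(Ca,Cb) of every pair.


Jones polynomial: V(x) = x^-1 - 1 + 2x - 2x^2 + 2x^3 - 2x^4 + x^5
<D> = A^-14 - 2A^-10 + 2A^-6 - 2A^-2 + 2A^2 - A^6 + A^10; writhe +2
components 1, writhe +2 (10 crossings)
3-colorings: 3 of 3^10, det 11 — not tricolorable
note: det 11 = |V(-1)|; not divisible by 3, so not tricolorable


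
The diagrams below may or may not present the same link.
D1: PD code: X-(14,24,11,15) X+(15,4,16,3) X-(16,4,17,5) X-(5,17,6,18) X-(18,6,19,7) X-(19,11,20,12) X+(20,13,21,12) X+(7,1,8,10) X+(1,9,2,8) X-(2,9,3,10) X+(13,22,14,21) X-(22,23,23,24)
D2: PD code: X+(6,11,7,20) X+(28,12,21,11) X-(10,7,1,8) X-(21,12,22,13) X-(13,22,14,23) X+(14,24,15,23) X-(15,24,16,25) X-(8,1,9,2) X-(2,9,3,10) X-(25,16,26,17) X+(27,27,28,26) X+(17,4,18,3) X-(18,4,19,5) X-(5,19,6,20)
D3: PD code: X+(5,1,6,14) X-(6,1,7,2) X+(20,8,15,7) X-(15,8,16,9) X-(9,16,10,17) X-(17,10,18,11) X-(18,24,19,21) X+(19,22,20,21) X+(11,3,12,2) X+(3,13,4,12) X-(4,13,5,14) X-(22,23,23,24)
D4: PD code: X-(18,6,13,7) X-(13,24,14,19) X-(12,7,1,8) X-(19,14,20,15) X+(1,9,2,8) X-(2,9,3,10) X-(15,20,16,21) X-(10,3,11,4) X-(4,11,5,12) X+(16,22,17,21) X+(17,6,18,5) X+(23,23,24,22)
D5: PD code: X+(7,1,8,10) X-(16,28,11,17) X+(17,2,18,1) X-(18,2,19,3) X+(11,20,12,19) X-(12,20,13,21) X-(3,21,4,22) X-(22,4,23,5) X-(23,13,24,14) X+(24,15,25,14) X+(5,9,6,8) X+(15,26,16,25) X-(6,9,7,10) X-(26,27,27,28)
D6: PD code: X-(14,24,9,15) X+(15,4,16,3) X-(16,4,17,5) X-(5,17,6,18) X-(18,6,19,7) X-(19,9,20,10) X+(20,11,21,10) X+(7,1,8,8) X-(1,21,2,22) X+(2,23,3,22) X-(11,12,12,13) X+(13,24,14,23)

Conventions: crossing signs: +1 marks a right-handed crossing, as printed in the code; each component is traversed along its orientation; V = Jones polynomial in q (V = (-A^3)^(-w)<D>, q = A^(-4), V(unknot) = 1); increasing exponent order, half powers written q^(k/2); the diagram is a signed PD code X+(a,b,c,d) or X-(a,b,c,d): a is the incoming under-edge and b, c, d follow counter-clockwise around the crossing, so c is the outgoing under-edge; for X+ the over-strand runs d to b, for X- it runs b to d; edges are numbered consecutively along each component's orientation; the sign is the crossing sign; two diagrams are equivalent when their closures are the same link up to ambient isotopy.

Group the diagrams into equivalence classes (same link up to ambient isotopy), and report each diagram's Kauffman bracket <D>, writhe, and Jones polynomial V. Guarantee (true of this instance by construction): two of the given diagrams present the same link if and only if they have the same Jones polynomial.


equivalence classes: {D1, D3, D5, D6} | {D2, D4}
D1 (bracket A^-6 + A^-2 + A^2 + A^6; 12 crossings at w = -2): V = q^-3 + q^-2 + q^-1 + 1
D2 (bracket A^-8 + A^-4 + 2 + A^4 - A^16; 14 crossings at w = -4): V = -q^-7 + q^-4 + 2q^-3 + q^-2 + q^-1
V(D3) = q^-3 + q^-2 + q^-1 + 1  [12 crossings, <D> = A^-6 + A^-2 + A^2 + A^6, w = -2]
V(D4) = -q^-7 + q^-4 + 2q^-3 + q^-2 + q^-1  (w -4, c 12, <D> = A^-8 + A^-4 + 2 + A^4 - A^16)
V(D5) = q^-3 + q^-2 + q^-1 + 1  [14 crossings, <D> = A^-6 + A^-2 + A^2 + A^6, w = -2]
D6 (bracket A^-6 + A^-2 + A^2 + A^6; 12 crossings at w = -2): V = q^-3 + q^-2 + q^-1 + 1
key observation: comparing 6 Jones polynomials yields 2 groups


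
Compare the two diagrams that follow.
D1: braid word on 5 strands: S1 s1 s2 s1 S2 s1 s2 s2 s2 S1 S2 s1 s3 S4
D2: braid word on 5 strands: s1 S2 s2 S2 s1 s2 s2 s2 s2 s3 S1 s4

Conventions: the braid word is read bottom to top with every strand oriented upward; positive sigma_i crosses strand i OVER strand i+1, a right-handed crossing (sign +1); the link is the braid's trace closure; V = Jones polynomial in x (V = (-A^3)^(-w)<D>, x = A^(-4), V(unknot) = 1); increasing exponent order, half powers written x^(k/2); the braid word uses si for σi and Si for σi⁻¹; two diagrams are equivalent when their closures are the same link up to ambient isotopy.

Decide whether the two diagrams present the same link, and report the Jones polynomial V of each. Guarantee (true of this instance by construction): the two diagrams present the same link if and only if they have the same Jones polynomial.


same link: yes
V(D1) = x + x^3 - x^4  [14 crossings, <D> = -A^-4 + 1 + A^8, w = +4]
V(D2) = x + x^3 - x^4  [12 crossings, <D> = -A^2 + A^6 + A^14, w = +6]
insight: all 2 diagrams share one V(x), hence one class


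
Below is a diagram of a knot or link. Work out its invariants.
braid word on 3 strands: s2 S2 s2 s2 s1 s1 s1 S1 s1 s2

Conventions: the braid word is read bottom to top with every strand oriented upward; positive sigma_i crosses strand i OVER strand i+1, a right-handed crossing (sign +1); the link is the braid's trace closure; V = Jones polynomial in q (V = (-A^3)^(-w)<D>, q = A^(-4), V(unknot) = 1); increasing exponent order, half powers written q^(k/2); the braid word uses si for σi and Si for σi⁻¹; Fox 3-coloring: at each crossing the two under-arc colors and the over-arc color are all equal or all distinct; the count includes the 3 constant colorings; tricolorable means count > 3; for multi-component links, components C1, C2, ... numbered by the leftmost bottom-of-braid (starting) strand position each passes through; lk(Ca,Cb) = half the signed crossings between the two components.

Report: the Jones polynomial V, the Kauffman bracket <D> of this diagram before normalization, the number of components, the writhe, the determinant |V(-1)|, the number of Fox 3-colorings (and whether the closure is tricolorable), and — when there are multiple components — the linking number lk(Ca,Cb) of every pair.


V(q) = q^2 + 2q^4 - 2q^5 + q^6 - 2q^7 + q^8
bracket: A^-14 - 2A^-10 + A^-6 - 2A^-2 + 2A^2 + A^10, w = +6
1 component, writhe +6, over 10 crossings
det 9, colorings 27 of 3^10 — tricolorable
observation: w = +6 shifts under R1 moves; the (-A^3)^(-6) factor cancels that in V


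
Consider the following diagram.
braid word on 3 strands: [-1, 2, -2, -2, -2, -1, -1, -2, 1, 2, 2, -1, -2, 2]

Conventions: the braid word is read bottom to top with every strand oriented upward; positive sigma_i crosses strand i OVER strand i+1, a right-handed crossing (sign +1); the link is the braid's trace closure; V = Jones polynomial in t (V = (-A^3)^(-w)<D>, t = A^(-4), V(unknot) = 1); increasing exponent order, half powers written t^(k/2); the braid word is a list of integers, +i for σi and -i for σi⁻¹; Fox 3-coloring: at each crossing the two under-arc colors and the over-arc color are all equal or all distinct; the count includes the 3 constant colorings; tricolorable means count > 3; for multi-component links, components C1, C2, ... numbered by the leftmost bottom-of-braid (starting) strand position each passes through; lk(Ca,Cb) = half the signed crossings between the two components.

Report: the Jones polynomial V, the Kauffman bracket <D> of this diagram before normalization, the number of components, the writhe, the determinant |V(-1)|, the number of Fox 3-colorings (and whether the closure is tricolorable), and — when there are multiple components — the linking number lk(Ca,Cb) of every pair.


V = t^-7 - 2t^-6 + 2t^-5 - 3t^-4 + 3t^-3 - 2t^-2 + 2t^-1
<D> = 2A^-8 - 2A^-4 + 3 - 3A^4 + 2A^8 - 2A^12 + A^16 (w = -4)
1 component over 14 crossings, w = -4
9 Fox colorings among 3^14, |V(-1)| = 15: tricolorable
why: w = -4 (over 14 crossings) is diagram-only; (-A^3)^(4) removes it from V


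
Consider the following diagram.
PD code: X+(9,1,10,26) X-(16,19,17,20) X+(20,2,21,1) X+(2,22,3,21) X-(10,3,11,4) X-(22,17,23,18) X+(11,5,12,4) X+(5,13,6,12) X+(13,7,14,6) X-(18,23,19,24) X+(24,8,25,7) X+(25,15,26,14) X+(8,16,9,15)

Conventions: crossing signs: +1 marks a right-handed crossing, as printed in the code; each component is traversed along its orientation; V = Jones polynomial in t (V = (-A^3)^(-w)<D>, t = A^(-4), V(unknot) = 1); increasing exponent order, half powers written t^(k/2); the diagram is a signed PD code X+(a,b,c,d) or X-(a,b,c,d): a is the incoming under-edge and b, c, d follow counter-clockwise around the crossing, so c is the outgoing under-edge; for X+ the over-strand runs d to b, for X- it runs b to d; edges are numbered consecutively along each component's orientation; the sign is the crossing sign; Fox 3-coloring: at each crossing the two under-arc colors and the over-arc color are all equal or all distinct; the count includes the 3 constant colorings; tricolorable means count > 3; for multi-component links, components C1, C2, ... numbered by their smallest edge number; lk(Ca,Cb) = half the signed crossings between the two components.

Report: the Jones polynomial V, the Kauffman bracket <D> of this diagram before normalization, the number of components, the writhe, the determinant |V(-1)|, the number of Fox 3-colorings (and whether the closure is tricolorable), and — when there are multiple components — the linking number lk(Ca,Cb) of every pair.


Jones polynomial: V(t) = -t^-1 + 2 - 3t + 5t^2 - 4t^3 + 5t^4 - 4t^5 + 3t^6 - 2t^7
<D> = 2A^-13 - 3A^-9 + 4A^-5 - 5A^-1 + 4A^3 - 5A^7 + 3A^11 - 2A^15 + A^19; writhe +5
components 1, writhe +5 (13 crossings)
3-colorings: 3 of 3^13, det 29 — not tricolorable
note: w = +5 (over 13 crossings) is diagram-only; (-A^3)^(-5) removes it from V


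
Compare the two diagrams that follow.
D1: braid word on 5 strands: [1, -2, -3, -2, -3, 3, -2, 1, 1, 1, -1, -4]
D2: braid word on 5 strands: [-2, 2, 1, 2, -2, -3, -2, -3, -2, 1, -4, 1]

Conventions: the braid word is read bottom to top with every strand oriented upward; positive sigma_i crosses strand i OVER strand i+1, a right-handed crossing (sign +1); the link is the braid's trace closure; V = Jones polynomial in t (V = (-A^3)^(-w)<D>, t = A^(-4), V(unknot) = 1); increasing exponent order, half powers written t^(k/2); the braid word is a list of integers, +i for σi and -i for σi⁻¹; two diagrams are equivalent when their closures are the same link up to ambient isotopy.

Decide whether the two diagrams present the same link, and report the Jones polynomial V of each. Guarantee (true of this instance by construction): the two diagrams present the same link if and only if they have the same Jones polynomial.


same link: yes
V(D1) = -t^-3 + t^-2 - t^-1 + 3 - t + t^2 - t^3  [12 crossings, <D> = -A^-18 + A^-14 - A^-10 + 3A^-6 - A^-2 + A^2 - A^6, w = -2]
V(D2) = -t^-3 + t^-2 - t^-1 + 3 - t + t^2 - t^3  (w -2, c 12, <D> = -A^-18 + A^-14 - A^-10 + 3A^-6 - A^-2 + A^2 - A^6)
note: Markov moves rewrite D1 (12 crossings) into D2 (12)


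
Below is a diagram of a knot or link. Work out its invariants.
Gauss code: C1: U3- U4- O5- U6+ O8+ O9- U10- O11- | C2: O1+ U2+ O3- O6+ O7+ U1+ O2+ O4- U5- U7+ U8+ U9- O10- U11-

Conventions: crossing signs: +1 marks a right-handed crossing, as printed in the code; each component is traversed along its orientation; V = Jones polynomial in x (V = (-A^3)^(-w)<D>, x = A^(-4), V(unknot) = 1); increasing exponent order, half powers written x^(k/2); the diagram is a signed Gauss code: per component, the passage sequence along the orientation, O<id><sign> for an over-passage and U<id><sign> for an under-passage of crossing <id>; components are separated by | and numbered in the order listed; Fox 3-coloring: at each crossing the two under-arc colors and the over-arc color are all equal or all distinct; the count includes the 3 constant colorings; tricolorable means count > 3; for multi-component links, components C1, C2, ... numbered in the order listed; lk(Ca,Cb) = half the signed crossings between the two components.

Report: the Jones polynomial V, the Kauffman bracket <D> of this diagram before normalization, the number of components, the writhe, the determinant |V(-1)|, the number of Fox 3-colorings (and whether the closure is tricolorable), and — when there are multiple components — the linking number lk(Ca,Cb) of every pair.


V(x) = -x^(-9/2) + x^(-7/2) - 2x^(-5/2) + 2x^(-3/2) - 3x^(-1/2) + x^(1/2) - x^(3/2) + x^(5/2)
bracket: -A^-13 + A^-9 - A^-5 + 3A^-1 - 2A^3 + 2A^7 - A^11 + A^15, w = -1
2 components, writhe -1, over 11 crossings
lk(C1,C2) = -2
det 12, colorings 9 of 3^11 — tricolorable
observation: summing lk over 1 pair gives -2


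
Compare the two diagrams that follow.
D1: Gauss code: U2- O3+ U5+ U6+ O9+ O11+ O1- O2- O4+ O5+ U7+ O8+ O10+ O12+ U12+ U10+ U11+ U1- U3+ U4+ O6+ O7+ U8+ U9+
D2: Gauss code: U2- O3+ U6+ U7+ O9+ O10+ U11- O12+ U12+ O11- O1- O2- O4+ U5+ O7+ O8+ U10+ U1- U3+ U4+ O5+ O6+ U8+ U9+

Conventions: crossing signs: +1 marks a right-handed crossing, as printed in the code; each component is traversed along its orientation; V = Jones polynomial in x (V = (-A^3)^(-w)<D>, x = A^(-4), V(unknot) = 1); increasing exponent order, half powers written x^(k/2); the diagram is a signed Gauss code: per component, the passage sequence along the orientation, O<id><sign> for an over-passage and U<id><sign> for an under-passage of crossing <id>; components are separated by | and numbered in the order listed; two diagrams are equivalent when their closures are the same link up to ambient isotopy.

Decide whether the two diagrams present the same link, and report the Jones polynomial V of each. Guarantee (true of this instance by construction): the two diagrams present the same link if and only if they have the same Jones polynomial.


same link: yes
V(D1) = x^2 + x^4 - x^5 + x^6 - x^7  [12 crossings, <D> = -A^-4 + 1 - A^4 + A^8 + A^16, w = +8]
V(D2) = x^2 + x^4 - x^5 + x^6 - x^7  [12 crossings, <D> = -A^-10 + A^-6 - A^-2 + A^2 + A^10, w = +6]
insight: from 12 to 12 crossings by R-moves: one link, two diagrams


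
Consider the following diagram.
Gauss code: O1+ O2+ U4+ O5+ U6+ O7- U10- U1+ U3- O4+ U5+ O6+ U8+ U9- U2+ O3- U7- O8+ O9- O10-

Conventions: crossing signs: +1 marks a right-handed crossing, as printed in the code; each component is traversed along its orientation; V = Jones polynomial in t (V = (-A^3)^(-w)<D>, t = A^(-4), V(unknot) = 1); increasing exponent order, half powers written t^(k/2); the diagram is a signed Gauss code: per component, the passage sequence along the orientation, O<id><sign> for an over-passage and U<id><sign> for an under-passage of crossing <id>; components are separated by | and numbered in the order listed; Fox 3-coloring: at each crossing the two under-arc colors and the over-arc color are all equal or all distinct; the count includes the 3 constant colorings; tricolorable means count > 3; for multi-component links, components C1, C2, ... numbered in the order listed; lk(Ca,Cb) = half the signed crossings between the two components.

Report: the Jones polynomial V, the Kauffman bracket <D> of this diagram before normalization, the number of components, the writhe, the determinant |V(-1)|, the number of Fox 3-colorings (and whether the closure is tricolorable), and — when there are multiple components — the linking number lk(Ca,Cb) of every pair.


Jones polynomial: V(t) = t^-1 - 1 + 2t - 2t^2 + 2t^3 - 2t^4 + t^5
<D> = A^-14 - 2A^-10 + 2A^-6 - 2A^-2 + 2A^2 - A^6 + A^10; writhe +2
components 1, writhe +2 (10 crossings)
3-colorings: 3 of 3^10, det 11 — not tricolorable
note: w = +2 shifts under R1 moves; the (-A^3)^(-2) factor cancels that in V


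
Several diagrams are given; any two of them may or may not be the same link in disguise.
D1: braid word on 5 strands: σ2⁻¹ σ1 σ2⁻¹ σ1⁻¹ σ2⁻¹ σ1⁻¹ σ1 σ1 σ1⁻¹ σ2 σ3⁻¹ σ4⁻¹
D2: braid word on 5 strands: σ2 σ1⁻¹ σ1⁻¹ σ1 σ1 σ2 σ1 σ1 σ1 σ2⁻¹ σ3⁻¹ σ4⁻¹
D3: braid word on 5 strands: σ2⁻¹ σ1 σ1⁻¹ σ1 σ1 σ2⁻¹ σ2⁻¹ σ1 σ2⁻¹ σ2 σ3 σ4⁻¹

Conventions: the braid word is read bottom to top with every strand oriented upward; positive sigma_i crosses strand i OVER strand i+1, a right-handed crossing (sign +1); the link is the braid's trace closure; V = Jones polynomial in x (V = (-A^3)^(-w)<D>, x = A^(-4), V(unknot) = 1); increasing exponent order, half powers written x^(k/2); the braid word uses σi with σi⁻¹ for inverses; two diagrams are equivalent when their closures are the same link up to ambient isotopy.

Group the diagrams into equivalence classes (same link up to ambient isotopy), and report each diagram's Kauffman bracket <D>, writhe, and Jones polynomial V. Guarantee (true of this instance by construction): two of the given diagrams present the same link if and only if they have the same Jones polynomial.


equivalence classes: {D1} | {D2} | {D3}
D1 (bracket A^-12; 12 crossings at w = -4): V = 1
V(D2) = x + x^3 - x^4  [12 crossings, <D> = -A^-10 + A^-6 + A^2, w = +2]
V(D3) = -x^-3 + 2x^-2 - 2x^-1 + 3 - 2x + 2x^2 - x^3  (w 0, c 12, <D> = -A^-12 + 2A^-8 - 2A^-4 + 3 - 2A^4 + 2A^8 - A^12)
observation: 3 values of V(x) split the 3 diagrams


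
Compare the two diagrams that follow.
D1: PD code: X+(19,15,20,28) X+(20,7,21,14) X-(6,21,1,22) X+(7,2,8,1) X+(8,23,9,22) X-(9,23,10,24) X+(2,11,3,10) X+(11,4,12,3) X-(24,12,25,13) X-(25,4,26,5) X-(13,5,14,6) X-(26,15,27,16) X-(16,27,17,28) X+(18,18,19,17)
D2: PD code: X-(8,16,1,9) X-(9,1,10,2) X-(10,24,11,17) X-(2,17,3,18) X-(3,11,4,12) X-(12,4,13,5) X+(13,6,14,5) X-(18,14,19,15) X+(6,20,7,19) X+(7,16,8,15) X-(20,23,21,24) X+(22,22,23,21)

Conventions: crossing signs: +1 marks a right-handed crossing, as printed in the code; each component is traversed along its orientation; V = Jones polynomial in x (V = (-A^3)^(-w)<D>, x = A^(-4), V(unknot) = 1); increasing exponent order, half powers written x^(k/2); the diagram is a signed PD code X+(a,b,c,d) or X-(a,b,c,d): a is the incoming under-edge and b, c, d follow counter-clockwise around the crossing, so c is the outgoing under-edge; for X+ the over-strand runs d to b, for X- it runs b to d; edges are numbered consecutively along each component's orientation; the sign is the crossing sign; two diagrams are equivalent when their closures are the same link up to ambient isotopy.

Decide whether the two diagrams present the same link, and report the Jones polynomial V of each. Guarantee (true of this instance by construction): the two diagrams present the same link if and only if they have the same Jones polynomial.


equivalent: no
V(D1) = x^-2 + 2 + x^2  (w 0, c 14, <D> = A^-8 + 2 + A^8)
D2 (bracket A^-8 + 2 + A^8; 12 crossings at w = -4): V = x^-5 + 2x^-3 + x^-1
why: 2 classes among 2 diagrams; unequal V(x) rules out equality


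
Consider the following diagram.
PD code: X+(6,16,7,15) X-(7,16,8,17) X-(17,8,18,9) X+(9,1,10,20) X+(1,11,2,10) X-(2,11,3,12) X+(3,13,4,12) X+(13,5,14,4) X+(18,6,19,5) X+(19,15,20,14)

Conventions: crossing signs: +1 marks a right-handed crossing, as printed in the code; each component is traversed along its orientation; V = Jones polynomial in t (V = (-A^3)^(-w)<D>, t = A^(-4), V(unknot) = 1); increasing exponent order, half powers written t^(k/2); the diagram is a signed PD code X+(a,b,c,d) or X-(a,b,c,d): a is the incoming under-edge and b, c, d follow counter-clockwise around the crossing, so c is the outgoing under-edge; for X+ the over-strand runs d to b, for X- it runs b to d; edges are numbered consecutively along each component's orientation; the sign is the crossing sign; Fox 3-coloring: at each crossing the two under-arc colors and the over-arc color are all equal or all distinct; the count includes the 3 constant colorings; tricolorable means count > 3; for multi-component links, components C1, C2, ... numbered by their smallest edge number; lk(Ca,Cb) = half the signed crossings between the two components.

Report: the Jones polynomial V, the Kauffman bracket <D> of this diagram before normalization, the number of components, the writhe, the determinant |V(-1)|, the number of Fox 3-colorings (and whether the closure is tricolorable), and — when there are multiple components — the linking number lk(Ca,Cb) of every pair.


Jones polynomial: V(t) = t + t^3 - t^4
<D> = -A^-4 + 1 + A^8; writhe +4
components 1, writhe +4 (10 crossings)
3-colorings: 9 of 3^10, det 3 — tricolorable
note: w = +4 (over 10 crossings) is diagram-only; (-A^3)^(-4) removes it from V


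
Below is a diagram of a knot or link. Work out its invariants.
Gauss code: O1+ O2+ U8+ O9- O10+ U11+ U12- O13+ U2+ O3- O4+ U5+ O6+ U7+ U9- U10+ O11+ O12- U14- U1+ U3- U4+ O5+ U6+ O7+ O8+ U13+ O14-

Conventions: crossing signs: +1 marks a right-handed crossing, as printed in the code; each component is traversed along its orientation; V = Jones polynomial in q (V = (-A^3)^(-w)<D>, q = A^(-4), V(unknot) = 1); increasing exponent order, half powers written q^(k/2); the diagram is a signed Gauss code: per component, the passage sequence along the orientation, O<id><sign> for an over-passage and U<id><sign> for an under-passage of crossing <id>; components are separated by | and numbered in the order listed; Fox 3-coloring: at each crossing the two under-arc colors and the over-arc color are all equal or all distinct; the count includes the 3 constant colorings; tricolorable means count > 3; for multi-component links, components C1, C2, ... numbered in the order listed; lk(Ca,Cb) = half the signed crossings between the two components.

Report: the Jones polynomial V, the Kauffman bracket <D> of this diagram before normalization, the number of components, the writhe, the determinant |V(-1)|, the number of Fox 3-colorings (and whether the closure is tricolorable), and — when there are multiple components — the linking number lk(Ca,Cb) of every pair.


Jones polynomial: V(q) = q^2 + 2q^4 - 2q^5 + q^6 - 2q^7 + q^8
<D> = A^-14 - 2A^-10 + A^-6 - 2A^-2 + 2A^2 + A^10; writhe +6
components 1, writhe +6 (14 crossings)
3-colorings: 27 of 3^14, det 9 — tricolorable
note: w = +6 shifts under R1 moves; the (-A^3)^(-6) factor cancels that in V


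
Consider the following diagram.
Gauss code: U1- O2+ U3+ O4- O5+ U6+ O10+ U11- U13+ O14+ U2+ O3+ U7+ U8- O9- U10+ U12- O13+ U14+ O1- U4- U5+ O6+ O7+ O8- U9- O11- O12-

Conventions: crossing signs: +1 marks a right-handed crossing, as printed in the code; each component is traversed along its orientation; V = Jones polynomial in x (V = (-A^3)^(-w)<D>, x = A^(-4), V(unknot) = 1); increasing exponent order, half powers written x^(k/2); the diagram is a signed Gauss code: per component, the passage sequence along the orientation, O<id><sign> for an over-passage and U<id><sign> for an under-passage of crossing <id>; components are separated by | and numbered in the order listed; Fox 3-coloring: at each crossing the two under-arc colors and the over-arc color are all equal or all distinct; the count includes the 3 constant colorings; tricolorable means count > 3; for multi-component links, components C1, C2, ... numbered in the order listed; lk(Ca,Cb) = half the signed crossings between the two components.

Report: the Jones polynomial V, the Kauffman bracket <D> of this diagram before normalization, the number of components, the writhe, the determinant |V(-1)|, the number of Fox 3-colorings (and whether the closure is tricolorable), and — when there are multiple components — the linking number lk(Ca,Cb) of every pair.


V(x) = -x^-2 + 2x^-1 - 2 + 4x - 4x^2 + 4x^3 - 3x^4 + 2x^5 - x^6
bracket: -A^-18 + 2A^-14 - 3A^-10 + 4A^-6 - 4A^-2 + 4A^2 - 2A^6 + 2A^10 - A^14, w = +2
1 component, writhe +2, over 14 crossings
det 23, colorings 3 of 3^14 — not tricolorable
observation: the span of V is 8, forcing >= 8 crossings in any diagram


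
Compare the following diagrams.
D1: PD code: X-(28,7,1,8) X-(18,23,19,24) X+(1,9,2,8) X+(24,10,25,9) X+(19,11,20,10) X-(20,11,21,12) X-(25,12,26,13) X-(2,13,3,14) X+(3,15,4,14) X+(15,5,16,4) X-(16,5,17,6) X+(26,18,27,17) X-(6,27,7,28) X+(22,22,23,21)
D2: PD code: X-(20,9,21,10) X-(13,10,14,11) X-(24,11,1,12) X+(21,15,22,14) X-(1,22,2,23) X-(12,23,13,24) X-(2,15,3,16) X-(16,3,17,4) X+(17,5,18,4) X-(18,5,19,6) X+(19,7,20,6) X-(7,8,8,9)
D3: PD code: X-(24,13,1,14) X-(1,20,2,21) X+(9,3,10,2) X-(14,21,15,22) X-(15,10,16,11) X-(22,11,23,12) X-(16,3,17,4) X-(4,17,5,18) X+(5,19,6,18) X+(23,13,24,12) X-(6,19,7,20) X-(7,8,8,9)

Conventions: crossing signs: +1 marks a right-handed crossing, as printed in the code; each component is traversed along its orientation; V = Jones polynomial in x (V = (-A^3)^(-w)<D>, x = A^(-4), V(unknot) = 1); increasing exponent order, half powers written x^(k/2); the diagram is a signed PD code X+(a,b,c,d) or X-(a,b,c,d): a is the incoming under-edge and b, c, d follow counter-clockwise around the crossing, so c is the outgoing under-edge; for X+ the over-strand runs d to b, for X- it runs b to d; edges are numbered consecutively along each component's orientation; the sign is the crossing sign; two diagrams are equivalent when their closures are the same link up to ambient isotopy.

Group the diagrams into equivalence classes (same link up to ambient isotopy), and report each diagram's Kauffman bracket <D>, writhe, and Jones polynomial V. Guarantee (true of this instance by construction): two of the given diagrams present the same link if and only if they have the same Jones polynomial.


equivalence classes: {D1} | {D2, D3}
D1 (bracket 1; 14 crossings at w = 0): V = 1
D2 (bracket A^-14 - A^-10 + 2A^-6 - A^-2 + A^2 - A^6; 12 crossings at w = -6): V = -x^-6 + x^-5 - x^-4 + 2x^-3 - x^-2 + x^-1
D3 (bracket A^-14 - A^-10 + 2A^-6 - A^-2 + A^2 - A^6; 12 crossings at w = -6): V = -x^-6 + x^-5 - x^-4 + 2x^-3 - x^-2 + x^-1
key observation: 2 classes among 3 diagrams; unequal V(x) rules out equality


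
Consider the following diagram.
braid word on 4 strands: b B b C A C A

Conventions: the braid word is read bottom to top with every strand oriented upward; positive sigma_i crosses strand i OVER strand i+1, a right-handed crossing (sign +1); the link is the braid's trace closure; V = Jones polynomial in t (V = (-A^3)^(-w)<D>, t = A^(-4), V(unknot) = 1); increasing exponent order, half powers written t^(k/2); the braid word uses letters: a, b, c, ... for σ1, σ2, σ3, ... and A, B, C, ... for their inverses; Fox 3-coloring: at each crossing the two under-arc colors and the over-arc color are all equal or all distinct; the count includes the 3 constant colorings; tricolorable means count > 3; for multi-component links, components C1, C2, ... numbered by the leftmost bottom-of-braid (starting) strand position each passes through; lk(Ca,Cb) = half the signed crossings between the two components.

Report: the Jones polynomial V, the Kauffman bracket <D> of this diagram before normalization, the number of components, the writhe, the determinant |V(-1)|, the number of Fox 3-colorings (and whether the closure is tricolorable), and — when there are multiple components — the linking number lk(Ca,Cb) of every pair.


V = t^-5 + 2t^-3 + t^-1
<D> = -A^-5 - 2A^3 - A^11 (w = -3)
3 components over 7 crossings, w = -3
lk(C1,C2): -1
lk(C1,C3) = 0
linking number lk(C2,C3) = -1
3 Fox colorings among 3^7, |V(-1)| = 4: not tricolorable
why: free reduction leaves σ2 σ3⁻¹ σ1⁻¹ σ3⁻¹ σ1⁻¹ of the original 7 letters


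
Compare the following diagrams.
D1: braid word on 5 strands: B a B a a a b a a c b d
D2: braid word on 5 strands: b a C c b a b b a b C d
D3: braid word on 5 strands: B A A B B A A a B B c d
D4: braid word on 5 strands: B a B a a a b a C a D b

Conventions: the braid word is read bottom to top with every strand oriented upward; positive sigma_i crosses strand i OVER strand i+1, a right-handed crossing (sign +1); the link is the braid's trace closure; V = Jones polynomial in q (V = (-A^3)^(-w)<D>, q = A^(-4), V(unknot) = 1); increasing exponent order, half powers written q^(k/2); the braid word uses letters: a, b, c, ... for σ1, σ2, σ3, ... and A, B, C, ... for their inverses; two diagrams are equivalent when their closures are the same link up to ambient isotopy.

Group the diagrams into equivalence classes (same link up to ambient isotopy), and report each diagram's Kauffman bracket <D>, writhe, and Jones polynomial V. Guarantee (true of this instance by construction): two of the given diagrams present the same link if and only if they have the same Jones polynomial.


classes: {D1, D4} | {D2} | {D3}
V(D1) = q^2 + 2q^4 - 2q^5 + q^6 - 2q^7 + q^8  [12 crossings, <D> = A^-8 - 2A^-4 + 1 - 2A^4 + 2A^8 + A^16, w = +8]
D2 (bracket -A^-8 + A^4 + A^12; 12 crossings at w = +8): V = q^3 + q^5 - q^8
D3 (bracket A^-6 + A^2 - A^14; 12 crossings at w = -6): V = -q^-8 + q^-5 + q^-3
V(D4) = q^2 + 2q^4 - 2q^5 + q^6 - 2q^7 + q^8  [12 crossings, <D> = A^-20 - 2A^-16 + A^-12 - 2A^-8 + 2A^-4 + A^4, w = +4]
note: V(q) takes 3 values over 4 diagrams, fixing the grouping


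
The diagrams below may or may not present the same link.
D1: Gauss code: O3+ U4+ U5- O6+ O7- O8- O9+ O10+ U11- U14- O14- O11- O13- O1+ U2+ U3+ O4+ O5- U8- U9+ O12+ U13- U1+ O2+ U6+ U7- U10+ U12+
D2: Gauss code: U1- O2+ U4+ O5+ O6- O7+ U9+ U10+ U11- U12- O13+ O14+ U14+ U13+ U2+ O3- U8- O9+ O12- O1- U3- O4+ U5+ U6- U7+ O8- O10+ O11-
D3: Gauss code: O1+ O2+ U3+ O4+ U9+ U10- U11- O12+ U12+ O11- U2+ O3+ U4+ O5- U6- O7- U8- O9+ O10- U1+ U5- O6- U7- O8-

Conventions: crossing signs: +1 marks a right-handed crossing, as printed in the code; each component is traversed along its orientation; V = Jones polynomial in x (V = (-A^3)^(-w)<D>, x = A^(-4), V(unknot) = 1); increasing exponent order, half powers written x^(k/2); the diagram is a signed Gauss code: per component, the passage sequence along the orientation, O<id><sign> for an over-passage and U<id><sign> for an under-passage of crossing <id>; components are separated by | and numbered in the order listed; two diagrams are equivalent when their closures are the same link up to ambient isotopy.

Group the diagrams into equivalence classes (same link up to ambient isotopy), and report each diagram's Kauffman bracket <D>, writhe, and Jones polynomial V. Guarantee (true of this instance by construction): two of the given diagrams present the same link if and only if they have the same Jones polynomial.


equivalence classes: {D1} | {D2} | {D3}
D1 (bracket -A^-10 + A^-6 + A^2; 14 crossings at w = +2): V = x + x^3 - x^4
V(D2) = -x^-3 + 2x^-2 - 2x^-1 + 3 - 2x + 2x^2 - x^3  (w +2, c 14, <D> = -A^-6 + 2A^-2 - 2A^2 + 3A^6 - 2A^10 + 2A^14 - A^18)
V(D3) = -x^-3 + x^-2 - x^-1 + 3 - x + x^2 - x^3  (w 0, c 12, <D> = -A^-12 + A^-8 - A^-4 + 3 - A^4 + A^8 - A^12)
observation: comparing 3 Jones polynomials yields 3 groups


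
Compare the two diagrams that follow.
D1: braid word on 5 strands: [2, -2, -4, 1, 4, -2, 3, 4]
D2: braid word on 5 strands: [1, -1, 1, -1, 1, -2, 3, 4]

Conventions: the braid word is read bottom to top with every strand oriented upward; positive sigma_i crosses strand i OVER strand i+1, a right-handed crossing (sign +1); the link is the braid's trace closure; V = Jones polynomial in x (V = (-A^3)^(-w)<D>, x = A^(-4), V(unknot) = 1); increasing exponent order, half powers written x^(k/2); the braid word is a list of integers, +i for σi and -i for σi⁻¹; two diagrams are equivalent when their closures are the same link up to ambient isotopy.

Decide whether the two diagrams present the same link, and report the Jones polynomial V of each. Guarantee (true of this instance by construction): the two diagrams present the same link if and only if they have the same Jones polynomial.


same link: yes
V(D1) = 1  [8 crossings, <D> = A^6, w = +2]
V(D2) = 1  [8 crossings, <D> = A^6, w = +2]
insight: Markov moves rewrite D1 (8 crossings) into D2 (8)
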